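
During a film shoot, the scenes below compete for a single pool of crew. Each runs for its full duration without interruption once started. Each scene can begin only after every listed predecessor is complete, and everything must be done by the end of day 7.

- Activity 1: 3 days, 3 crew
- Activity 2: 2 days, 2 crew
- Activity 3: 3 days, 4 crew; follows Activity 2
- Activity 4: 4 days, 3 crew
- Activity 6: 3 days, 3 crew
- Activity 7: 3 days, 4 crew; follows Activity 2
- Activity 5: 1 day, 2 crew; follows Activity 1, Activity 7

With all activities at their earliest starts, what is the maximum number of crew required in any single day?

17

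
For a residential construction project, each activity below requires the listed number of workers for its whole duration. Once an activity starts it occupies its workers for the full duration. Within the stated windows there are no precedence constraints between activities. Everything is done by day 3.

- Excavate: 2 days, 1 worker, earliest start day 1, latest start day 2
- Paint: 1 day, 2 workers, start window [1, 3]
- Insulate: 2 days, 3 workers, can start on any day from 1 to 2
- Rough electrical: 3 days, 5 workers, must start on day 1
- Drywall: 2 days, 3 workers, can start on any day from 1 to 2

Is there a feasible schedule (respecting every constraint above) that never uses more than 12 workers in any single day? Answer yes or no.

yes

Schedule Excavate@1, Paint@1, Insulate@1, Rough electrical@1, Drywall@2: d1:11  d2:12  d3:8 — peak 12 ≤ 12.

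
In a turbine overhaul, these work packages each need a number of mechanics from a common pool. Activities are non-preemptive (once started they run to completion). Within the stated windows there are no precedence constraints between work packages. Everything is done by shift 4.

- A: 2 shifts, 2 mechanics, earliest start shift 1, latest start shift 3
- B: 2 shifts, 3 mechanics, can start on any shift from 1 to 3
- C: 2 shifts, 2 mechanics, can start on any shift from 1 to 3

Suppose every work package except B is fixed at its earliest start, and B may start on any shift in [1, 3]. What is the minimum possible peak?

B@1: s1:7  s2:7  s3:0  s4:0 → peak 7
B@2: s1:4  s2:7  s3:3  s4:0 → peak 7
B@3: s1:4  s2:4  s3:3  s4:3 → peak 4
Best is B@3, peak 4.

4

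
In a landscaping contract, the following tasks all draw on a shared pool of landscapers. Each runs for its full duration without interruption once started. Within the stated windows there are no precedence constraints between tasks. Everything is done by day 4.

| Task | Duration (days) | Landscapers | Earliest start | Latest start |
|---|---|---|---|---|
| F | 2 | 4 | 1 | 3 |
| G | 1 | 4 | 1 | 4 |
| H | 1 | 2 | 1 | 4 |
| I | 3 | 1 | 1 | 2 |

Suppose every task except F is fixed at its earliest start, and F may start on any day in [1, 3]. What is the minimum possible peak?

7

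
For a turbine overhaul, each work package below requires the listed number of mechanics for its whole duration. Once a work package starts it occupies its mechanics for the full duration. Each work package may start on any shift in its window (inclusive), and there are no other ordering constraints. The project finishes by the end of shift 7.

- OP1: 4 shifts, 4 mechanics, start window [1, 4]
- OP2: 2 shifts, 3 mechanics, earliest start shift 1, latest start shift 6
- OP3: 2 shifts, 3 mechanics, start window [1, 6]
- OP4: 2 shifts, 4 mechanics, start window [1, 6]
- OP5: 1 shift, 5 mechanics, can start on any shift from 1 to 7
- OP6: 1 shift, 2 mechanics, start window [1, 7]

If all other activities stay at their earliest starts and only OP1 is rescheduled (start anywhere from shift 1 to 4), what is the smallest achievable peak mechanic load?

OP1@1: s1:21  s2:14  s3:4  s4:4  s5:0  s6:0  s7:0 → peak 21
OP1@2: s1:17  s2:14  s3:4  s4:4  s5:4  s6:0  s7:0 → peak 17
OP1@3: s1:17  s2:10  s3:4  s4:4  s5:4  s6:4  s7:0 → peak 17
OP1@4: s1:17  s2:10  s3:0  s4:4  s5:4  s6:4  s7:4 → peak 17
Best is OP1@2, peak 17.

17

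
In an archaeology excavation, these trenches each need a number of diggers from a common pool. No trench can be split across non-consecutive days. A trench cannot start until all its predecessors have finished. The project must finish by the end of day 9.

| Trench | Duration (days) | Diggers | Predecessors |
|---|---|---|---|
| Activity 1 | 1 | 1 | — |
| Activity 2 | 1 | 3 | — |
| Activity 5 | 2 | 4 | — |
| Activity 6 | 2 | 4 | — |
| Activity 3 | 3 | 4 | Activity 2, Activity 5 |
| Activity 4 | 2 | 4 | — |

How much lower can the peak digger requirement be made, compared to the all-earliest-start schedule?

9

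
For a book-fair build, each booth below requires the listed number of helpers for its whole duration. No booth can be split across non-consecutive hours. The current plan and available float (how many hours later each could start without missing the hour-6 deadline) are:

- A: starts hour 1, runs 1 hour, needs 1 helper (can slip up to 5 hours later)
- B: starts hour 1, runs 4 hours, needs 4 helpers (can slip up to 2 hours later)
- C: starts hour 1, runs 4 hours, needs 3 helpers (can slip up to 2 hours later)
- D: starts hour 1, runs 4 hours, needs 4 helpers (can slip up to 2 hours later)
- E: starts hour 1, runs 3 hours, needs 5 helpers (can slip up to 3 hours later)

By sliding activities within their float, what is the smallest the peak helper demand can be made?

Early-start (A@1, B@1, C@1, D@1, E@1) gives peak 17: h1:17  h2:16  h3:16  h4:11  h5:0  h6:0.
Shift E→2.
Schedule A@1, B@1, C@1, D@1, E@2: h1:12  h2:16  h3:16  h4:16  h5:0  h6:0 — peak 16.

16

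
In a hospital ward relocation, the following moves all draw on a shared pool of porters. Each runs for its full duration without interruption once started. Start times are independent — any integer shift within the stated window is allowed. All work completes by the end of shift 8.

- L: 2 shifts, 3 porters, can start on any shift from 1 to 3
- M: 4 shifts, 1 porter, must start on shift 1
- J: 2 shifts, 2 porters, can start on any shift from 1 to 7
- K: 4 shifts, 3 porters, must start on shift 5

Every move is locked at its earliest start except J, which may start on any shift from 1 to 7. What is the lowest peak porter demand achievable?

J@1: s1:6  s2:6  s3:1  s4:1  s5:3  s6:3  s7:3  s8:3 → peak 6
J@2: s1:4  s2:6  s3:3  s4:1  s5:3  s6:3  s7:3  s8:3 → peak 6
J@3: s1:4  s2:4  s3:3  s4:3  s5:3  s6:3  s7:3  s8:3 → peak 4
J@4: s1:4  s2:4  s3:1  s4:3  s5:5  s6:3  s7:3  s8:3 → peak 5
J@5: s1:4  s2:4  s3:1  s4:1  s5:5  s6:5  s7:3  s8:3 → peak 5
J@6: s1:4  s2:4  s3:1  s4:1  s5:3  s6:5  s7:5  s8:3 → peak 5
J@7: s1:4  s2:4  s3:1  s4:1  s5:3  s6:3  s7:5  s8:5 → peak 5
Best is J@3, peak 4.

4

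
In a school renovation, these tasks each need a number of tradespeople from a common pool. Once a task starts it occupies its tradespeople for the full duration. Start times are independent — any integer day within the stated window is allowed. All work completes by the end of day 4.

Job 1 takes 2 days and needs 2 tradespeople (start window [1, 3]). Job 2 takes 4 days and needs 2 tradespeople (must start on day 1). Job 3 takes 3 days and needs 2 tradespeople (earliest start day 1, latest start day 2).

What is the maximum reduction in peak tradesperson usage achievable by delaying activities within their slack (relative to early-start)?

Early-start peak: d1:6  d2:6  d3:4  d4:2 ⇒ 6.
Leveled (Job 1@1, Job 2@1, Job 3@1): d1:6  d2:6  d3:4  d4:2 ⇒ 6.
Reduction 6 − 6 = 0.

0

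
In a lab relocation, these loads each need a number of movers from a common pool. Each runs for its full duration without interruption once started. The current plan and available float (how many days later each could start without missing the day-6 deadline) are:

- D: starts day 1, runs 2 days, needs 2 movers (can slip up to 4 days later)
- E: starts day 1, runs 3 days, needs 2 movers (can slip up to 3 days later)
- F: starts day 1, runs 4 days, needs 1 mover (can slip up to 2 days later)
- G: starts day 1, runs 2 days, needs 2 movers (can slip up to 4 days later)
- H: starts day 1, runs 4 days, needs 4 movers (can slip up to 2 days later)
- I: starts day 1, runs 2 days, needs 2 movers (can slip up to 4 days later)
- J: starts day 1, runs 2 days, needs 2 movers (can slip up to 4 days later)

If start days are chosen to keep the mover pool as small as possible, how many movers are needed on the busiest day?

Early-start (D@1, E@1, F@1, G@1, H@1, I@1, J@1) gives peak 15: d1:15  d2:15  d3:7  d4:5  d5:0  d6:0.
Shift H→3, I→4, J→5.
Schedule D@1, E@1, F@1, G@1, H@3, I@4, J@5: d1:7  d2:7  d3:7  d4:7  d5:8  d6:6 — peak 8.

8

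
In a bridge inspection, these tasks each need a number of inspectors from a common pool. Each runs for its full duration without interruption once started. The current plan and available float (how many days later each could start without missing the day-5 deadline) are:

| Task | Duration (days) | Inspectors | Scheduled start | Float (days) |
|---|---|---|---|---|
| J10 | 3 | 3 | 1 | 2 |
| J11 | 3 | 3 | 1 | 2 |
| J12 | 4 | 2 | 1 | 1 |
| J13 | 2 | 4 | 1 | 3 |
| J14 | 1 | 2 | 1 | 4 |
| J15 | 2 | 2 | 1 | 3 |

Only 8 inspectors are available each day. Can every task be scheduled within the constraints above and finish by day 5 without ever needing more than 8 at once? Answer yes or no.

yes

Schedule J10@1, J11@1, J12@1, J13@4, J14@5, J15@4: d1:8  d2:8  d3:8  d4:8  d5:8 — peak 8 ≤ 8.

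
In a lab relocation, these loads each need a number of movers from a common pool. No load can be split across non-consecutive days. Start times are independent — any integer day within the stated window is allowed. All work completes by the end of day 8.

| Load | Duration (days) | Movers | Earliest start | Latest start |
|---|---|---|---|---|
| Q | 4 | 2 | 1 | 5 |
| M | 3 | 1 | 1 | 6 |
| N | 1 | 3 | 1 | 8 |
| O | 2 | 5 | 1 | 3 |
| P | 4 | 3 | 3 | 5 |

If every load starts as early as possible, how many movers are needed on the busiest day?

Early-start schedule: Q@1, M@1, N@1, O@1, P@3.
Load per day: day 1: 11, day 2: 8, day 3: 6, day 4: 5, day 5: 3, day 6: 3, day 7: 0, day 8: 0.
Peak is 11.

11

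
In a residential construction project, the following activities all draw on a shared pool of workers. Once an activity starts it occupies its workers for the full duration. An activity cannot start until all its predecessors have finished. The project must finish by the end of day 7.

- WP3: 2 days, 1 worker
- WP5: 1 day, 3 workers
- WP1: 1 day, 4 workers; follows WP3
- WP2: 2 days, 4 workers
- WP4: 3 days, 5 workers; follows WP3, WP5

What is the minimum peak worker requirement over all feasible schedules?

5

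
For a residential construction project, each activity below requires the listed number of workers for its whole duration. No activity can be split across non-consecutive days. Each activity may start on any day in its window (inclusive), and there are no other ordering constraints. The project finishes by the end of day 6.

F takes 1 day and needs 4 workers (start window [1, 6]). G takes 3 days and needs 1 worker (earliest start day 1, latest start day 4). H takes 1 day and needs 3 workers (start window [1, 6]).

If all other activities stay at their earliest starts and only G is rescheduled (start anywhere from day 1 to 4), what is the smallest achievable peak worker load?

7

G@1: d1:8  d2:1  d3:1  d4:0  d5:0  d6:0 → peak 8
G@2: d1:7  d2:1  d3:1  d4:1  d5:0  d6:0 → peak 7
G@3: d1:7  d2:0  d3:1  d4:1  d5:1  d6:0 → peak 7
G@4: d1:7  d2:0  d3:0  d4:1  d5:1  d6:1 → peak 7
Best is G@2, peak 7.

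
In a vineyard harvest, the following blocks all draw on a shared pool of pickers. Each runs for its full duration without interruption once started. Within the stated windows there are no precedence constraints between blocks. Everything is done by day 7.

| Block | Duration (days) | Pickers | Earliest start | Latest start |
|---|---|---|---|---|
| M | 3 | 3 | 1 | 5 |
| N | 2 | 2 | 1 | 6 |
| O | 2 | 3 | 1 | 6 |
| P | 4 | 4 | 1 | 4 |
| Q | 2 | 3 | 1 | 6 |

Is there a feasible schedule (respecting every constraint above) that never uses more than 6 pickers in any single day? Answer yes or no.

The minimum achievable peak is 7; 6 < 7, so no feasible schedule stays within the cap.

no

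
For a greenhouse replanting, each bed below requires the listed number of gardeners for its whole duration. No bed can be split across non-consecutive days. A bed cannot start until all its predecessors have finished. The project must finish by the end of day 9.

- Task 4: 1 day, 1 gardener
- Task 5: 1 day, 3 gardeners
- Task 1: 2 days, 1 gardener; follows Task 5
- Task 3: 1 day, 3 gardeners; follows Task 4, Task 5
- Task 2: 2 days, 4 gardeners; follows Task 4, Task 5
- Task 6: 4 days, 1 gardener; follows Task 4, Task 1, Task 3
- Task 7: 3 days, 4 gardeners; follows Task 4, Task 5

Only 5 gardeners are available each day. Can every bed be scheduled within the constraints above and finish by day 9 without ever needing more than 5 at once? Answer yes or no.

Schedule Task 4@1, Task 5@1, Task 1@2, Task 3@2, Task 2@3, Task 6@4, Task 7@5: d1:4  d2:4  d3:5  d4:5  d5:5  d6:5  d7:5  d8:0  d9:0 — peak 5 ≤ 5.

yes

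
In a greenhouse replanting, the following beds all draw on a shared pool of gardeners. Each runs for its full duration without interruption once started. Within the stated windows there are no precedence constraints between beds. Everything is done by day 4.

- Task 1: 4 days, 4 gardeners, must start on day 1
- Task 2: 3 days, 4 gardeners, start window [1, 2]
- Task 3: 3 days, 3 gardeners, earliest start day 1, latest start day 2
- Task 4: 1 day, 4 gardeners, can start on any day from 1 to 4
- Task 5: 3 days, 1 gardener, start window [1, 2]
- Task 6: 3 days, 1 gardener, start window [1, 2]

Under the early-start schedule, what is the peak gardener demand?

17

Early-start schedule: Task 1@1, Task 2@1, Task 3@1, Task 4@1, Task 5@1, Task 6@1.
Load per day: day 1: 17, day 2: 13, day 3: 13, day 4: 4.
Peak is 17.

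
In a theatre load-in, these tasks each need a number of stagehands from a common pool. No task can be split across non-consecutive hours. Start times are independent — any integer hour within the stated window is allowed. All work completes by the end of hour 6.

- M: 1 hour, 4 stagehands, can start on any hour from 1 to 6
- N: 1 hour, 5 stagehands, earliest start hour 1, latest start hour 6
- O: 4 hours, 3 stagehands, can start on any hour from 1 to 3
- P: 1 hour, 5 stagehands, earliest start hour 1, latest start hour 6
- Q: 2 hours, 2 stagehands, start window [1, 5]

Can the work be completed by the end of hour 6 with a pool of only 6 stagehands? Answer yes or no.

no

The minimum achievable peak is 7; 6 < 7, so no feasible schedule stays within the cap.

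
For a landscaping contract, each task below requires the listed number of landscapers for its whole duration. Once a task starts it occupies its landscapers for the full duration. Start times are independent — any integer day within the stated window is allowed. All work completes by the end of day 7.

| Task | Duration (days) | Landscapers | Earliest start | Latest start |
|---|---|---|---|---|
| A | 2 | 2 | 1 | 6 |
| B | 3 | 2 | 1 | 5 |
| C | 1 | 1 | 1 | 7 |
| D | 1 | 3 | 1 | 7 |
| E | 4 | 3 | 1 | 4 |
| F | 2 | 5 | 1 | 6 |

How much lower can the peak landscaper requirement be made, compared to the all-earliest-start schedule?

Early-start peak: d1:16  d2:12  d3:5  d4:3  d5:0  d6:0  d7:0 ⇒ 16.
Leveled (A@1, B@3, C@1, D@1, E@2, F@6): d1:6  d2:5  d3:5  d4:5  d5:5  d6:5  d7:5 ⇒ 6.
Reduction 16 − 6 = 10.

10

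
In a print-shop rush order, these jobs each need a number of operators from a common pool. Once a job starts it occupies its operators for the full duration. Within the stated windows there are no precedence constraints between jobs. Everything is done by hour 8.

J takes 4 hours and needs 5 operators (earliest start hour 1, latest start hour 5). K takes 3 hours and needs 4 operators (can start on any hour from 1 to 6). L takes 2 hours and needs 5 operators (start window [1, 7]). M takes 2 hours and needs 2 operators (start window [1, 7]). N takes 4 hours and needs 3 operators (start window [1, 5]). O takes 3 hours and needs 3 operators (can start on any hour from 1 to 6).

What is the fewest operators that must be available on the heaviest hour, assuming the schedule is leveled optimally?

Early-start (J@1, K@1, L@1, M@1, N@1, O@1) gives peak 22: h1:22  h2:22  h3:15  h4:8  h5:0  h6:0  h7:0  h8:0.
Shift L→7, M→5, N→5, O→4.
Schedule J@1, K@1, L@7, M@5, N@5, O@4: h1:9  h2:9  h3:9  h4:8  h5:8  h6:8  h7:8  h8:8 — peak 9.
Total operator-hours = 67 over 8 hours ⇒ peak ≥ ⌈67/8⌉ = 9, so 9 is optimal.

9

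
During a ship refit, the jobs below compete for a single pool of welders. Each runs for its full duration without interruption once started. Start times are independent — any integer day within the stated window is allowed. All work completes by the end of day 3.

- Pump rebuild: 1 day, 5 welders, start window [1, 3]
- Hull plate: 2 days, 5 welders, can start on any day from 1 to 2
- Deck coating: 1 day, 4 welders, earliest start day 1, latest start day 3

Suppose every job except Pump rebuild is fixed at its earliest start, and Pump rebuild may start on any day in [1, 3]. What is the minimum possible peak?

Pump rebuild@1: d1:14  d2:5  d3:0 → peak 14
Pump rebuild@2: d1:9  d2:10  d3:0 → peak 10
Pump rebuild@3: d1:9  d2:5  d3:5 → peak 9
Best is Pump rebuild@3, peak 9.

9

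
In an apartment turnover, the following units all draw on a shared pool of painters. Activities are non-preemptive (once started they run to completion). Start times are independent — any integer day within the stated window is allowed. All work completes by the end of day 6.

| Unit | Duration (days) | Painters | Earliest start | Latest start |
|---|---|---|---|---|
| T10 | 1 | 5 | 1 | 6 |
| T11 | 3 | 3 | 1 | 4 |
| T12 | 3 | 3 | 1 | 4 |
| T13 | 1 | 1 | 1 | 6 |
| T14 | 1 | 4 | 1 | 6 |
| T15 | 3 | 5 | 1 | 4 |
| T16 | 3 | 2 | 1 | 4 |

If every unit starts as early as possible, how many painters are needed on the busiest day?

23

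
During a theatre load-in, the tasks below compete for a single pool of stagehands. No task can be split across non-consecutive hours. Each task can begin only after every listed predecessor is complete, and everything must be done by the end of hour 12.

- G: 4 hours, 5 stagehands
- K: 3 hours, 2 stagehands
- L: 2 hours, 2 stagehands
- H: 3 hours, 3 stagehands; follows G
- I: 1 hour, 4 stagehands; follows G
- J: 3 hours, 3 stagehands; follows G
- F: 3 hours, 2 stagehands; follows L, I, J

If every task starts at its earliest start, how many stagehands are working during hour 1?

At early start, hour 1 has: G, K, L.
Demand: 5 + 2 + 2 = 9.

9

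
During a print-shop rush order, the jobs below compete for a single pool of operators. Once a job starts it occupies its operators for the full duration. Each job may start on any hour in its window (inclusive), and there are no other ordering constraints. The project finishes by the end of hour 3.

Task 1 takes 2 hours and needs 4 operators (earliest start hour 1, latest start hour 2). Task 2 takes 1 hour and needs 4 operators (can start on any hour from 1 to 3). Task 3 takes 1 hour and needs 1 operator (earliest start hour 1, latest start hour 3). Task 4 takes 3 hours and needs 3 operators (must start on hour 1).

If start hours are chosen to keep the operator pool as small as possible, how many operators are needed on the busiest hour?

8

Early-start (Task 1@1, Task 2@1, Task 3@1, Task 4@1) gives peak 12: h1:12  h2:7  h3:3.
Shift Task 2→3.
Schedule Task 1@1, Task 2@3, Task 3@1, Task 4@1: h1:8  h2:7  h3:7 — peak 8.
Total operator-hours = 22 over 3 hours ⇒ peak ≥ ⌈22/3⌉ = 8, so 8 is optimal.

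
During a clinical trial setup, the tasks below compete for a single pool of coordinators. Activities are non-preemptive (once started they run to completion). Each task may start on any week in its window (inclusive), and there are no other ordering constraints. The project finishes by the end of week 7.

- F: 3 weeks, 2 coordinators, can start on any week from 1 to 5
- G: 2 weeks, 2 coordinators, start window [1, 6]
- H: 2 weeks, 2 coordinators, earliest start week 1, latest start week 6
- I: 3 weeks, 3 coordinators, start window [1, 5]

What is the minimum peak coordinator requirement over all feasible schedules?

Early-start (F@1, G@1, H@1, I@1) gives peak 9: w1:9  w2:9  w3:5  w4:0  w5:0  w6:0  w7:0.
Shift H→3, I→5.
Schedule F@1, G@1, H@3, I@5: w1:4  w2:4  w3:4  w4:2  w5:3  w6:3  w7:3 — peak 4.
Total coordinator-weeks = 23 over 7 weeks ⇒ peak ≥ ⌈23/7⌉ = 4, so 4 is optimal.

4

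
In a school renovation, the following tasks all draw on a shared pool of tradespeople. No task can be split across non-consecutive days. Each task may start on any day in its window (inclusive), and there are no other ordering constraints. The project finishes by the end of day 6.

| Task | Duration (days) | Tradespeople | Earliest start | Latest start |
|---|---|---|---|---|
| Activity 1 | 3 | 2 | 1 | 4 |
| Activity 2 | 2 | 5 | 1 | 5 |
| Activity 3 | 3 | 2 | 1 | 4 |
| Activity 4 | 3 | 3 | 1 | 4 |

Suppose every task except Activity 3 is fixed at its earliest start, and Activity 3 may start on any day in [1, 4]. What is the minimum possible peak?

10

Activity 3@1: d1:12  d2:12  d3:7  d4:0  d5:0  d6:0 → peak 12
Activity 3@2: d1:10  d2:12  d3:7  d4:2  d5:0  d6:0 → peak 12
Activity 3@3: d1:10  d2:10  d3:7  d4:2  d5:2  d6:0 → peak 10
Activity 3@4: d1:10  d2:10  d3:5  d4:2  d5:2  d6:2 → peak 10
Best is Activity 3@3, peak 10.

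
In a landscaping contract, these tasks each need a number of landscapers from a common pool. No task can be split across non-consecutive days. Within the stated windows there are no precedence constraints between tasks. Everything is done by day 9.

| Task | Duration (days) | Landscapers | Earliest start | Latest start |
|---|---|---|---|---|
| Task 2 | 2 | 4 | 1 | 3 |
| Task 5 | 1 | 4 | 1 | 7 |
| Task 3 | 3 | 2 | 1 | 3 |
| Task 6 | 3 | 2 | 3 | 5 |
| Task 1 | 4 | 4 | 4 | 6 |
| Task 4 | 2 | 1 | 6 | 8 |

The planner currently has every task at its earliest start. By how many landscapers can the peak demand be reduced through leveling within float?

Early-start peak: d1:10  d2:6  d3:4  d4:6  d5:6  d6:5  d7:5  d8:0  d9:0 ⇒ 10.
Leveled (Task 2@1, Task 5@3, Task 3@1, Task 6@4, Task 1@4, Task 4@7): d1:6  d2:6  d3:6  d4:6  d5:6  d6:6  d7:5  d8:1  d9:0 ⇒ 6.
Reduction 10 − 6 = 4.

4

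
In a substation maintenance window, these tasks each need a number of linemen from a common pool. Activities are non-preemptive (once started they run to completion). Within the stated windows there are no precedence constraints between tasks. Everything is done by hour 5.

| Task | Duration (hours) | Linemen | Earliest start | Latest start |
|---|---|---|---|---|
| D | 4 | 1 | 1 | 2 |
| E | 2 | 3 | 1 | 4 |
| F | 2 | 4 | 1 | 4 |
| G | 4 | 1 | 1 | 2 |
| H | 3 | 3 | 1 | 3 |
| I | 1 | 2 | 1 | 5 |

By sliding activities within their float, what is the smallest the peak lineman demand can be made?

8

Early-start (D@1, E@1, F@1, G@1, H@1, I@1) gives peak 14: h1:14  h2:12  h3:5  h4:2  h5:0.
Shift F→4, I→3.
Schedule D@1, E@1, F@4, G@1, H@1, I@3: h1:8  h2:8  h3:7  h4:6  h5:4 — peak 8.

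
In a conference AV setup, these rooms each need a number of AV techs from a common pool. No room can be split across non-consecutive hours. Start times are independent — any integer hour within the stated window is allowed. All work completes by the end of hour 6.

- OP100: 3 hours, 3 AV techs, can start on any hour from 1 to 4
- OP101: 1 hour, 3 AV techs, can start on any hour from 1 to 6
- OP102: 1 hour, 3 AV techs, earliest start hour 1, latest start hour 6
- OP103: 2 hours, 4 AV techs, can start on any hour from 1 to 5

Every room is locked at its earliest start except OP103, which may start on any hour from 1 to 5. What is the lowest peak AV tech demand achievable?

OP103@1: h1:13  h2:7  h3:3  h4:0  h5:0  h6:0 → peak 13
OP103@2: h1:9  h2:7  h3:7  h4:0  h5:0  h6:0 → peak 9
OP103@3: h1:9  h2:3  h3:7  h4:4  h5:0  h6:0 → peak 9
OP103@4: h1:9  h2:3  h3:3  h4:4  h5:4  h6:0 → peak 9
OP103@5: h1:9  h2:3  h3:3  h4:0  h5:4  h6:4 → peak 9
Best is OP103@2, peak 9.

9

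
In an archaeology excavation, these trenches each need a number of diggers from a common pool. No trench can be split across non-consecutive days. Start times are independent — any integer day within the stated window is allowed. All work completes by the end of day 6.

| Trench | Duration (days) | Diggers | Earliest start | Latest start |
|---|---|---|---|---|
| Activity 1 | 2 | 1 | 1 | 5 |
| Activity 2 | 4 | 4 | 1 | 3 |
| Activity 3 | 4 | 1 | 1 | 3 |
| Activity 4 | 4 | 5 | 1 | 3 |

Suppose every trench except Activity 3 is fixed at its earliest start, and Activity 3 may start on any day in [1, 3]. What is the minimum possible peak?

10

Activity 3@1: d1:11  d2:11  d3:10  d4:10  d5:0  d6:0 → peak 11
Activity 3@2: d1:10  d2:11  d3:10  d4:10  d5:1  d6:0 → peak 11
Activity 3@3: d1:10  d2:10  d3:10  d4:10  d5:1  d6:1 → peak 10
Best is Activity 3@3, peak 10.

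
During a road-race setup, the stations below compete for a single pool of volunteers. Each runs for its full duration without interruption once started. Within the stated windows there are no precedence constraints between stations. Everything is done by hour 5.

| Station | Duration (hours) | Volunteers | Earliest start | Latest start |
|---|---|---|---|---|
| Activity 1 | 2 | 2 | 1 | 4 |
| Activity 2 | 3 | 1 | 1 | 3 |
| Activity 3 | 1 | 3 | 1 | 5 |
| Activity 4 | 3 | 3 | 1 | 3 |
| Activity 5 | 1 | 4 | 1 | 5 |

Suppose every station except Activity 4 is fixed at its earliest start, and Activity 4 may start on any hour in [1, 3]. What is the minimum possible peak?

Activity 4@1: h1:13  h2:6  h3:4  h4:0  h5:0 → peak 13
Activity 4@2: h1:10  h2:6  h3:4  h4:3  h5:0 → peak 10
Activity 4@3: h1:10  h2:3  h3:4  h4:3  h5:3 → peak 10
Best is Activity 4@2, peak 10.

10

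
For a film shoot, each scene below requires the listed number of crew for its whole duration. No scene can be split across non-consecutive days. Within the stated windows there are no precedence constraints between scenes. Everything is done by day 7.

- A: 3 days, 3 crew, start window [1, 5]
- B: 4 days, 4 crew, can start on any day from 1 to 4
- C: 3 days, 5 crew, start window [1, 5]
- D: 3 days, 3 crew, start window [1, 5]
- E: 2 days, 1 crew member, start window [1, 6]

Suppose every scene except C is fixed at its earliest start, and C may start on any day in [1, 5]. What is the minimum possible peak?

C@1: d1:16  d2:16  d3:15  d4:4  d5:0  d6:0  d7:0 → peak 16
C@2: d1:11  d2:16  d3:15  d4:9  d5:0  d6:0  d7:0 → peak 16
C@3: d1:11  d2:11  d3:15  d4:9  d5:5  d6:0  d7:0 → peak 15
C@4: d1:11  d2:11  d3:10  d4:9  d5:5  d6:5  d7:0 → peak 11
C@5: d1:11  d2:11  d3:10  d4:4  d5:5  d6:5  d7:5 → peak 11
Best is C@4, peak 11.

11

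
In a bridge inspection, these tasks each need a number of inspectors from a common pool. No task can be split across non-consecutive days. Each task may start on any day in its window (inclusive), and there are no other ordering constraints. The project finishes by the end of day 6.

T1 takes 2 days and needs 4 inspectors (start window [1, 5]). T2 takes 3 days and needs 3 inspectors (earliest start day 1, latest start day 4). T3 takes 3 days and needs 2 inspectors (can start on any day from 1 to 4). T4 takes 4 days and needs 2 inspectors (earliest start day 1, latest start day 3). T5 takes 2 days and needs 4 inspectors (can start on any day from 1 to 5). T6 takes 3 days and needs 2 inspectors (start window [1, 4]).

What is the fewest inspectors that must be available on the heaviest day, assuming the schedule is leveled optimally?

9

Early-start (T1@1, T2@1, T3@1, T4@1, T5@1, T6@1) gives peak 17: d1:17  d2:17  d3:9  d4:2  d5:0  d6:0.
Shift T4→3, T5→4, T6→3.
Schedule T1@1, T2@1, T3@1, T4@3, T5@4, T6@3: d1:9  d2:9  d3:9  d4:8  d5:8  d6:2 — peak 9.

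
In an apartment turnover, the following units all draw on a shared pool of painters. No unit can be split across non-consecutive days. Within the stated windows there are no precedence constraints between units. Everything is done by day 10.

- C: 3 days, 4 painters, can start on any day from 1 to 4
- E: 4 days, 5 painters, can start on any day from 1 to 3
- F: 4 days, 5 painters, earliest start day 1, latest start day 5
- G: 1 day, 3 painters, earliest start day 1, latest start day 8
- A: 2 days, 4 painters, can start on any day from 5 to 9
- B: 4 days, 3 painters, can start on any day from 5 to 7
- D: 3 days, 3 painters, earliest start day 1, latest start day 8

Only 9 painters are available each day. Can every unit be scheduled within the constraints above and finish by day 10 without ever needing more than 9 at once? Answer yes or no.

no

The minimum achievable peak is 10; 9 < 10, so no feasible schedule stays within the cap.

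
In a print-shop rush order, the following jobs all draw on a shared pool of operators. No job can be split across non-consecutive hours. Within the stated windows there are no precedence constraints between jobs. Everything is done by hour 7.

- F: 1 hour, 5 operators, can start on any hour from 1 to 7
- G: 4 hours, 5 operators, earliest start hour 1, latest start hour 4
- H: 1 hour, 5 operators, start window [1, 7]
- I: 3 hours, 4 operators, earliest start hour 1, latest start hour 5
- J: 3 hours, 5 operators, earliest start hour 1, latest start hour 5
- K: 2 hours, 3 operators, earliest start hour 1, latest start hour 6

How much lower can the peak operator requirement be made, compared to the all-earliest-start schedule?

Early-start peak: h1:27  h2:17  h3:14  h4:5  h5:0  h6:0  h7:0 ⇒ 27.
Leveled (F@1, G@1, H@2, I@3, J@5, K@6): h1:10  h2:10  h3:9  h4:9  h5:9  h6:8  h7:8 ⇒ 10.
Reduction 27 − 10 = 17.

17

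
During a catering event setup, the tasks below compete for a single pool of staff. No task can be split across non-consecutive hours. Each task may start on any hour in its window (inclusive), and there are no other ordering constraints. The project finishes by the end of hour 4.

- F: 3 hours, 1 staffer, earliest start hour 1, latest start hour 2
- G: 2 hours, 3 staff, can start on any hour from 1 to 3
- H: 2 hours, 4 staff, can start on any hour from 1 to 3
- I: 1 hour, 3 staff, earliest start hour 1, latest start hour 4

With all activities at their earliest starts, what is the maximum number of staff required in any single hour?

Early-start schedule: F@1, G@1, H@1, I@1.
Load per hour: hour 1: 11, hour 2: 8, hour 3: 1, hour 4: 0.
Peak is 11.

11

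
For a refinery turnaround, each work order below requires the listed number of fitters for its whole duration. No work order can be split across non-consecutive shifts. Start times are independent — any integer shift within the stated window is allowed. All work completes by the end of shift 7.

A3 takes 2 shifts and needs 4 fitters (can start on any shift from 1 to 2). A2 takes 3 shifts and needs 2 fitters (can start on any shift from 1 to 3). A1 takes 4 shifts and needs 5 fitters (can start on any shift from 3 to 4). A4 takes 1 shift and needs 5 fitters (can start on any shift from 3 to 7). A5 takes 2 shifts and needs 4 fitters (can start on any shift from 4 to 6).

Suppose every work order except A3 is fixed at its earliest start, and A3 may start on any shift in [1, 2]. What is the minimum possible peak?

A3@1: s1:6  s2:6  s3:12  s4:9  s5:9  s6:5  s7:0 → peak 12
A3@2: s1:2  s2:6  s3:16  s4:9  s5:9  s6:5  s7:0 → peak 16
Best is A3@1, peak 12.

12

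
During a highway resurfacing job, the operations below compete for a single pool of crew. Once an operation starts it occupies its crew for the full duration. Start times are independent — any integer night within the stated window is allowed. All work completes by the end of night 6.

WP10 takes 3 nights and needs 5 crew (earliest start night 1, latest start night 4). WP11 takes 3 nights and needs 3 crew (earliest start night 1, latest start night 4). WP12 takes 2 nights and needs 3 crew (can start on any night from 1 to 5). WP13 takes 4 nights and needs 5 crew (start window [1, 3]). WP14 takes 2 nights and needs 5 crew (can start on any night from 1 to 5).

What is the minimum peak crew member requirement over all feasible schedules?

11

Early-start (WP10@1, WP11@1, WP12@1, WP13@1, WP14@1) gives peak 21: n1:21  n2:21  n3:13  n4:5  n5:0  n6:0.
Shift WP11→4, WP12→4, WP14→5.
Schedule WP10@1, WP11@4, WP12@4, WP13@1, WP14@5: n1:10  n2:10  n3:10  n4:11  n5:11  n6:8 — peak 11.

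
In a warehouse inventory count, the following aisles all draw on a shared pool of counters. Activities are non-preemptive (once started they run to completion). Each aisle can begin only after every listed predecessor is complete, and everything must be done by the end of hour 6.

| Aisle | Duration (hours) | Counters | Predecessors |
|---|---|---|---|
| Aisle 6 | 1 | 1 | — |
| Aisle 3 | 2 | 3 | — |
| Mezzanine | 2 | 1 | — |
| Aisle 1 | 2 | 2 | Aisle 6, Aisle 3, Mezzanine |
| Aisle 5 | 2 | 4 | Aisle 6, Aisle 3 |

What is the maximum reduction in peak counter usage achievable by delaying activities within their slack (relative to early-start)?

1

Early-start peak: h1:5  h2:4  h3:6  h4:6  h5:0  h6:0 ⇒ 6.
Leveled (Aisle 6@1, Aisle 3@1, Mezzanine@1, Aisle 1@3, Aisle 5@5): h1:5  h2:4  h3:2  h4:2  h5:4  h6:4 ⇒ 5.
Reduction 6 − 5 = 1.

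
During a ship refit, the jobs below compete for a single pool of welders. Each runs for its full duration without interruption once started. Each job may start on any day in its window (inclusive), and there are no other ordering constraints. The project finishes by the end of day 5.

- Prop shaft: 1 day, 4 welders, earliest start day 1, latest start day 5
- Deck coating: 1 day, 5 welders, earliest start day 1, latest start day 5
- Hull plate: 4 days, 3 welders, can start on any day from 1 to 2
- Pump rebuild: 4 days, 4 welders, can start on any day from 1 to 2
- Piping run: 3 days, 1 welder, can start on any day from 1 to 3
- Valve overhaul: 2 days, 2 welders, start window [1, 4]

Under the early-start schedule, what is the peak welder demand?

19

Early-start schedule: Prop shaft@1, Deck coating@1, Hull plate@1, Pump rebuild@1, Piping run@1, Valve overhaul@1.
Load per day: day 1: 19, day 2: 10, day 3: 8, day 4: 7, day 5: 0.
Peak is 19.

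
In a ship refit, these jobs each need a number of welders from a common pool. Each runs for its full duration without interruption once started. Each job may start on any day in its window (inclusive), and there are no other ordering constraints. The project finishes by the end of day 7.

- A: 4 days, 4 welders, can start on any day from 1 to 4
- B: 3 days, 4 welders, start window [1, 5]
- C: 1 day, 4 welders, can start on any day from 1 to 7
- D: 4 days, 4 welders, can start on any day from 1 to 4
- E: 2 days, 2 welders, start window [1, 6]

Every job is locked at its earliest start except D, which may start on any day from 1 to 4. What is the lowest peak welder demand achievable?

D@1: d1:18  d2:14  d3:12  d4:8  d5:0  d6:0  d7:0 → peak 18
D@2: d1:14  d2:14  d3:12  d4:8  d5:4  d6:0  d7:0 → peak 14
D@3: d1:14  d2:10  d3:12  d4:8  d5:4  d6:4  d7:0 → peak 14
D@4: d1:14  d2:10  d3:8  d4:8  d5:4  d6:4  d7:4 → peak 14
Best is D@2, peak 14.

14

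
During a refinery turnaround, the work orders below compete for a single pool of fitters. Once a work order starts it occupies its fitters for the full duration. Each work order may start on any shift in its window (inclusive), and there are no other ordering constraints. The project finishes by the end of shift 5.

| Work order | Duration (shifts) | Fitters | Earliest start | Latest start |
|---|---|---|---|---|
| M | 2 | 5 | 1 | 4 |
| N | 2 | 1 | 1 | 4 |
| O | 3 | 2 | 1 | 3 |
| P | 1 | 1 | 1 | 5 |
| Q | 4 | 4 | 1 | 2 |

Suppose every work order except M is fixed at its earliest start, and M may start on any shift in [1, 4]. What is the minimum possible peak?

M@1: s1:13  s2:12  s3:6  s4:4  s5:0 → peak 13
M@2: s1:8  s2:12  s3:11  s4:4  s5:0 → peak 12
M@3: s1:8  s2:7  s3:11  s4:9  s5:0 → peak 11
M@4: s1:8  s2:7  s3:6  s4:9  s5:5 → peak 9
Best is M@4, peak 9.

9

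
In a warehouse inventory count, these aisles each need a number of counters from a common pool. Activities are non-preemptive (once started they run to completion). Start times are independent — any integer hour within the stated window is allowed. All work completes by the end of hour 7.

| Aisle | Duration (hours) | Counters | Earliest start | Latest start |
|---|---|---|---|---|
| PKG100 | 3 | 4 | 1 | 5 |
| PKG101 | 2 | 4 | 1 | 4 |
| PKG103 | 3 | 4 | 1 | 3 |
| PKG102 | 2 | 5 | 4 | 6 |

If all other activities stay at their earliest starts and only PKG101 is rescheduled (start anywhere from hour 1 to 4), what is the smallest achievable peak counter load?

PKG101@1: h1:12  h2:12  h3:8  h4:5  h5:5  h6:0  h7:0 → peak 12
PKG101@2: h1:8  h2:12  h3:12  h4:5  h5:5  h6:0  h7:0 → peak 12
PKG101@3: h1:8  h2:8  h3:12  h4:9  h5:5  h6:0  h7:0 → peak 12
PKG101@4: h1:8  h2:8  h3:8  h4:9  h5:9  h6:0  h7:0 → peak 9
Best is PKG101@4, peak 9.

9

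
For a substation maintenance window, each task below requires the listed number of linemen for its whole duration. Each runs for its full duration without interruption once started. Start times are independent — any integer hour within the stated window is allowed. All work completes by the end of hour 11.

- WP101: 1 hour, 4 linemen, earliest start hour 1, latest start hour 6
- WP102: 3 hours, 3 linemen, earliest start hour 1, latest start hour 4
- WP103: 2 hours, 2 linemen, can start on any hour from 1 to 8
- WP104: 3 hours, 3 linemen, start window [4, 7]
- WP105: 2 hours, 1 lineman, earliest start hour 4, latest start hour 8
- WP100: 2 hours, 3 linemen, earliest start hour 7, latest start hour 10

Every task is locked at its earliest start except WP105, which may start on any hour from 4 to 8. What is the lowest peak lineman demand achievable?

WP105@4: h1:9  h2:5  h3:3  h4:4  h5:4  h6:3  h7:3  h8:3  h9:0  h10:0  h11:0 → peak 9
WP105@5: h1:9  h2:5  h3:3  h4:3  h5:4  h6:4  h7:3  h8:3  h9:0  h10:0  h11:0 → peak 9
WP105@6: h1:9  h2:5  h3:3  h4:3  h5:3  h6:4  h7:4  h8:3  h9:0  h10:0  h11:0 → peak 9
WP105@7: h1:9  h2:5  h3:3  h4:3  h5:3  h6:3  h7:4  h8:4  h9:0  h10:0  h11:0 → peak 9
WP105@8: h1:9  h2:5  h3:3  h4:3  h5:3  h6:3  h7:3  h8:4  h9:1  h10:0  h11:0 → peak 9
Best is WP105@4, peak 9.

9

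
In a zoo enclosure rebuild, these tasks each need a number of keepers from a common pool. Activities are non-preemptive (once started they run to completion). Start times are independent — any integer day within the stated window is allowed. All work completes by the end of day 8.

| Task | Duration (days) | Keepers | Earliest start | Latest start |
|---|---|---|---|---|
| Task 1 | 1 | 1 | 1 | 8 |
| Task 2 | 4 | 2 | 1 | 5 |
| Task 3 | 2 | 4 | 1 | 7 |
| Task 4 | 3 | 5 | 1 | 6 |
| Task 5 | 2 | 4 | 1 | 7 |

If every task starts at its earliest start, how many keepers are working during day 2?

At early start, day 2 has: Task 2, Task 3, Task 4, Task 5.
Demand: 2 + 4 + 5 + 4 = 15.

15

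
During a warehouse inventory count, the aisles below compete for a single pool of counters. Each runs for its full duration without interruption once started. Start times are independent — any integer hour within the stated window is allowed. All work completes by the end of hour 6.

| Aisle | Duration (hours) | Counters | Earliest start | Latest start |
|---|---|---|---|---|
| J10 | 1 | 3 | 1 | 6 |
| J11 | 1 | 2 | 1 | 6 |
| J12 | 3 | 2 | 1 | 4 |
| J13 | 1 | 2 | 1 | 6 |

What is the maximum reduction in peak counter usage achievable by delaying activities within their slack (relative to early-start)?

Early-start peak: h1:9  h2:2  h3:2  h4:0  h5:0  h6:0 ⇒ 9.
Leveled (J10@1, J11@2, J12@3, J13@6): h1:3  h2:2  h3:2  h4:2  h5:2  h6:2 ⇒ 3.
Reduction 9 − 3 = 6.

6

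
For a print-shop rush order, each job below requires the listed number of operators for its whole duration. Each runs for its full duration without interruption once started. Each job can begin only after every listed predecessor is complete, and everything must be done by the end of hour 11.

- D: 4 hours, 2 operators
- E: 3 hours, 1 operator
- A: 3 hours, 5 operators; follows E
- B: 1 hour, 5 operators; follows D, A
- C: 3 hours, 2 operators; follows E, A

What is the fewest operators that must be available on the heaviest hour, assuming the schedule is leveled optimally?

5

Early-start (D@1, E@1, A@4, B@7, C@7) gives peak 7: h1:3  h2:3  h3:3  h4:7  h5:5  h6:5  h7:7  h8:2  h9:2  h10:0  h11:0.
Shift A→5, B→8, C→9.
Schedule D@1, E@1, A@5, B@8, C@9: h1:3  h2:3  h3:3  h4:2  h5:5  h6:5  h7:5  h8:5  h9:2  h10:2  h11:2 — peak 5.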